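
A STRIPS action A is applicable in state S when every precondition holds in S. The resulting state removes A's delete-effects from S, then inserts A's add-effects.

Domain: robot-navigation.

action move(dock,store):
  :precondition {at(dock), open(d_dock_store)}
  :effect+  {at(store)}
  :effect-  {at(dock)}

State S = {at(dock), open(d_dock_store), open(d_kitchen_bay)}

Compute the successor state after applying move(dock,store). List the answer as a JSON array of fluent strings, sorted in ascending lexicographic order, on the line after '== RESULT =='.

Compute (S \ del) ∪ add:
  pre ⊆ S: {at(dock), open(d_dock_store)} ⊆ S  — applicable
  S \ del = {open(d_dock_store), open(d_kitchen_bay)}
  ∪ add   = {at(store), open(d_dock_store), open(d_kitchen_bay)}

== RESULT ==
["at(store)", "open(d_dock_store)", "open(d_kitchen_bay)"]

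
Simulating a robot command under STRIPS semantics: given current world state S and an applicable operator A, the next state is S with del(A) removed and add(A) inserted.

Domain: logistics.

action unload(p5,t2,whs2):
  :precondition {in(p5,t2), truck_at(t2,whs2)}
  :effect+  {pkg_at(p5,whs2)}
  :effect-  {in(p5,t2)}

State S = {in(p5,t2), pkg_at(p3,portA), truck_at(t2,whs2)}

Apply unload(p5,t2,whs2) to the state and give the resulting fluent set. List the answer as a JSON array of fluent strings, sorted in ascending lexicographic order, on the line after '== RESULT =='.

Progress:
  pre ⊆ S: {in(p5,t2), truck_at(t2,whs2)} ⊆ S  — applicable
  S \ del = {pkg_at(p3,portA), truck_at(t2,whs2)}
  ∪ add   = {pkg_at(p3,portA), pkg_at(p5,whs2), truck_at(t2,whs2)}

== RESULT ==
["pkg_at(p3,portA)", "pkg_at(p5,whs2)", "truck_at(t2,whs2)"]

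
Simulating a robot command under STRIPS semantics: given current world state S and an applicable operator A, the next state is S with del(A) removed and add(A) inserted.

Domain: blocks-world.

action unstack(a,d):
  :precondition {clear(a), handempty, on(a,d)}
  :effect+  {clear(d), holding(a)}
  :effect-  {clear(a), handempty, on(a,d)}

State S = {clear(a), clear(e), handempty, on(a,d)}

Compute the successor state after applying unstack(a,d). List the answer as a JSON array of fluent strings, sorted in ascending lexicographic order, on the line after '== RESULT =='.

Compute (S \ del) ∪ add:
  pre ⊆ S: {clear(a), handempty, on(a,d)} ⊆ S  — applicable
  S \ del = {clear(e)}
  ∪ add   = {clear(d), clear(e), holding(a)}

== RESULT ==
["clear(d)", "clear(e)", "holding(a)"]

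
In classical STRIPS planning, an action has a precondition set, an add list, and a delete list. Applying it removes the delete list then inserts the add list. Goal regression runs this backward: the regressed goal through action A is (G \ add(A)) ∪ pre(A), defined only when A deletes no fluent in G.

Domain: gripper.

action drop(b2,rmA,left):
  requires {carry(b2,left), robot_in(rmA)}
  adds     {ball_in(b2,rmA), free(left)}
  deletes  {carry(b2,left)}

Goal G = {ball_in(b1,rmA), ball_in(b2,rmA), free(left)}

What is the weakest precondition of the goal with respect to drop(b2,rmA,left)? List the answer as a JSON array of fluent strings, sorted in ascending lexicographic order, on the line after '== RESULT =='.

Compute (G \ add) ∪ pre:
  G ∩ del = {}  (empty — regression defined)
  G \ add = {ball_in(b1,rmA), ball_in(b2,rmA), free(left)} \ {ball_in(b2,rmA), free(left)} = {ball_in(b1,rmA)}
  ∪ pre   = {ball_in(b1,rmA)} ∪ {carry(b2,left), robot_in(rmA)}
          = {ball_in(b1,rmA), carry(b2,left), robot_in(rmA)}

== RESULT ==
["ball_in(b1,rmA)", "carry(b2,left)", "robot_in(rmA)"]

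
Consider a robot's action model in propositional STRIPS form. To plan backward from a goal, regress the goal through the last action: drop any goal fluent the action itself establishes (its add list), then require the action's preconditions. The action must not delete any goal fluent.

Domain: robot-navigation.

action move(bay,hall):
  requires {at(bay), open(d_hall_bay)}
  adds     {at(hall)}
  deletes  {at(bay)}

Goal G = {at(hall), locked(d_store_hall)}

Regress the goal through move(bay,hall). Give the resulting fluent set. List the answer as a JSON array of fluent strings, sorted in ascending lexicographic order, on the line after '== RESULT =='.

Regress:
  G ∩ del = {}  (empty — regression defined)
  G \ add = {at(hall), locked(d_store_hall)} \ {at(hall)} = {locked(d_store_hall)}
  ∪ pre   = {locked(d_store_hall)} ∪ {at(bay), open(d_hall_bay)}
          = {at(bay), locked(d_store_hall), open(d_hall_bay)}

== RESULT ==
["at(bay)", "locked(d_store_hall)", "open(d_hall_bay)"]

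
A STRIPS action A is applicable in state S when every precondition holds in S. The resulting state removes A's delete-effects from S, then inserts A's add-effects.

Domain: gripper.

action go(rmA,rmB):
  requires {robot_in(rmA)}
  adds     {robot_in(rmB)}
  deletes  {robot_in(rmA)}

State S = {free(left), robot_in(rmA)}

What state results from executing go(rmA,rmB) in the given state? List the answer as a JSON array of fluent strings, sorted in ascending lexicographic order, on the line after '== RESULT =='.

Compute (S \ del) ∪ add:
  pre ⊆ S: {robot_in(rmA)} ⊆ S  — applicable
  S \ del = {free(left)}
  ∪ add   = {free(left), robot_in(rmB)}

== RESULT ==
["free(left)", "robot_in(rmB)"]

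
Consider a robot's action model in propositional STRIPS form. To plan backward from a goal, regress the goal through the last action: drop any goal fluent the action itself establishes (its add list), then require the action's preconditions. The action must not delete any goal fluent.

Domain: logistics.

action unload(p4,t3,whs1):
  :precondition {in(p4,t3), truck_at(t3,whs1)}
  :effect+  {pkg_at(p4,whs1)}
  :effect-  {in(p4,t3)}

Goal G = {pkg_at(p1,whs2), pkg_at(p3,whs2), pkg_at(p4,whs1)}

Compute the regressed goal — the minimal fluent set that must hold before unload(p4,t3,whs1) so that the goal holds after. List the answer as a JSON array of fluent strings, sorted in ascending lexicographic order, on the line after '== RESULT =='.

Compute (G \ add) ∪ pre:
  G ∩ del = {}  (empty — regression defined)
  G \ add = {pkg_at(p1,whs2), pkg_at(p3,whs2), pkg_at(p4,whs1)} \ {pkg_at(p4,whs1)} = {pkg_at(p1,whs2), pkg_at(p3,whs2)}
  ∪ pre   = {pkg_at(p1,whs2), pkg_at(p3,whs2)} ∪ {in(p4,t3), truck_at(t3,whs1)}
          = {in(p4,t3), pkg_at(p1,whs2), pkg_at(p3,whs2), truck_at(t3,whs1)}

== RESULT ==
["in(p4,t3)", "pkg_at(p1,whs2)", "pkg_at(p3,whs2)", "truck_at(t3,whs1)"]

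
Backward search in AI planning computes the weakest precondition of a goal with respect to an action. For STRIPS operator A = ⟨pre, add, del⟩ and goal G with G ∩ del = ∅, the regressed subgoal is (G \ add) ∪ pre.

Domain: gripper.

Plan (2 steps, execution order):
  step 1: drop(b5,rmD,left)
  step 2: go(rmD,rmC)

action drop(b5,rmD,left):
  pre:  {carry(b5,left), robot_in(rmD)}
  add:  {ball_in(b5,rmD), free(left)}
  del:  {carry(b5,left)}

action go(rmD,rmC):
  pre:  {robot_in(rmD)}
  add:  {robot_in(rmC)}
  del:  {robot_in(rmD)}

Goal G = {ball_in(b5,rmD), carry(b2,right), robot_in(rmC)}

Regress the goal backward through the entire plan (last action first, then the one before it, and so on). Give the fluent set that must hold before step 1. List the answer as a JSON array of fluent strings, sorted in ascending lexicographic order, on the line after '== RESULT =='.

Regress step by step:
  through step 2 (go(rmD,rmC)): drop {robot_in(rmC)}, keep {ball_in(b5,rmD), carry(b2,right)}, require {robot_in(rmD)}
    → {ball_in(b5,rmD), carry(b2,right), robot_in(rmD)}
  through step 1 (drop(b5,rmD,left)): drop {ball_in(b5,rmD)}, keep {carry(b2,right), robot_in(rmD)}, require {carry(b5,left), robot_in(rmD)}
    → {carry(b2,right), carry(b5,left), robot_in(rmD)}

== RESULT ==
["carry(b2,right)", "carry(b5,left)", "robot_in(rmD)"]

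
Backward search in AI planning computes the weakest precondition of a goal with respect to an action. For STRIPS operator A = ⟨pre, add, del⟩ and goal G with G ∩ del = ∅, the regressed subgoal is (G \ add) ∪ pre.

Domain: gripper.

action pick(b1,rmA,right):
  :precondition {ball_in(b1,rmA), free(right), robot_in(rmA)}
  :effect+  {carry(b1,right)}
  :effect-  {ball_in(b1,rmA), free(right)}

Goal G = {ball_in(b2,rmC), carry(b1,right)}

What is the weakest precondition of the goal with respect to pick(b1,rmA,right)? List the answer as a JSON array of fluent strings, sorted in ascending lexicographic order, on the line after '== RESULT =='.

Compute (G \ add) ∪ pre:
  G ∩ del = {}  (empty — regression defined)
  G \ add = {ball_in(b2,rmC), carry(b1,right)} \ {carry(b1,right)} = {ball_in(b2,rmC)}
  ∪ pre   = {ball_in(b2,rmC)} ∪ {ball_in(b1,rmA), free(right), robot_in(rmA)}
          = {ball_in(b1,rmA), ball_in(b2,rmC), free(right), robot_in(rmA)}

== RESULT ==
["ball_in(b1,rmA)", "ball_in(b2,rmC)", "free(right)", "robot_in(rmA)"]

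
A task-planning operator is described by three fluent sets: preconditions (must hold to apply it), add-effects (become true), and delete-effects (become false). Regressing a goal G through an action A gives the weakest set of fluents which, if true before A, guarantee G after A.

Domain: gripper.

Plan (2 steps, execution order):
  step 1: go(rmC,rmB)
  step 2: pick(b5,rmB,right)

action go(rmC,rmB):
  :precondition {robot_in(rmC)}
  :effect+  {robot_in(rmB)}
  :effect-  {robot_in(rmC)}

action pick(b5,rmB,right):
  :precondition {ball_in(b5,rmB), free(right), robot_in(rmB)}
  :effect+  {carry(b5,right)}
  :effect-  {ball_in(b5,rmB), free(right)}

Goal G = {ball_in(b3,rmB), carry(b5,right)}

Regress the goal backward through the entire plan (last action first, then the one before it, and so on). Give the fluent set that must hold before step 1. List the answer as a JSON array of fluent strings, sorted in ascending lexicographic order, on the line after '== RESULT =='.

Regress step by step:
  through step 2 (pick(b5,rmB,right)): drop {carry(b5,right)}, keep {ball_in(b3,rmB)}, require {ball_in(b5,rmB), free(right), robot_in(rmB)}
    → {ball_in(b3,rmB), ball_in(b5,rmB), free(right), robot_in(rmB)}
  through step 1 (go(rmC,rmB)): drop {robot_in(rmB)}, keep {ball_in(b3,rmB), ball_in(b5,rmB), free(right)}, require {robot_in(rmC)}
    → {ball_in(b3,rmB), ball_in(b5,rmB), free(right), robot_in(rmC)}

== RESULT ==
["ball_in(b3,rmB)", "ball_in(b5,rmB)", "free(right)", "robot_in(rmC)"]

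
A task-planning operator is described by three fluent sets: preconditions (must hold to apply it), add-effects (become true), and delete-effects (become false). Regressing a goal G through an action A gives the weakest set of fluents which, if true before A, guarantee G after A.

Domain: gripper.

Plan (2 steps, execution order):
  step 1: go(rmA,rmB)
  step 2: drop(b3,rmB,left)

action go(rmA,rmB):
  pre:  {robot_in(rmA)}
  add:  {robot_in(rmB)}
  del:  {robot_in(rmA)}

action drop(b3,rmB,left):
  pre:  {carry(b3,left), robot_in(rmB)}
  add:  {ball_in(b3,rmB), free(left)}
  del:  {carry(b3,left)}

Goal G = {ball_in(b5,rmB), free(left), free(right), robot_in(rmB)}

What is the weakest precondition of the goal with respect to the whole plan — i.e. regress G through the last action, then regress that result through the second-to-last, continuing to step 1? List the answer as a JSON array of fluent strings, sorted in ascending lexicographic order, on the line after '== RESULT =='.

Regress step by step:
  through step 2 (drop(b3,rmB,left)): drop {free(left)}, keep {ball_in(b5,rmB), free(right), robot_in(rmB)}, require {carry(b3,left), robot_in(rmB)}
    → {ball_in(b5,rmB), carry(b3,left), free(right), robot_in(rmB)}
  through step 1 (go(rmA,rmB)): drop {robot_in(rmB)}, keep {ball_in(b5,rmB), carry(b3,left), free(right)}, require {robot_in(rmA)}
    → {ball_in(b5,rmB), carry(b3,left), free(right), robot_in(rmA)}

== RESULT ==
["ball_in(b5,rmB)", "carry(b3,left)", "free(right)", "robot_in(rmA)"]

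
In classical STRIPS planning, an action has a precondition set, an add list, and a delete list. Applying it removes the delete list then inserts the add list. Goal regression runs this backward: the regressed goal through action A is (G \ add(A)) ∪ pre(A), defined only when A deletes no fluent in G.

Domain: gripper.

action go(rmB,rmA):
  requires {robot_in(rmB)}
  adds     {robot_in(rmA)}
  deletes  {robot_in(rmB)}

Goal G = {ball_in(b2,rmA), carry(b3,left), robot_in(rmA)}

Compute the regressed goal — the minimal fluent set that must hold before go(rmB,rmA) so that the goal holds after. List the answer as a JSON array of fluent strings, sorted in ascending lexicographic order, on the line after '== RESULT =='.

Regress:
  G ∩ del = {}  (empty — regression defined)
  G \ add = {ball_in(b2,rmA), carry(b3,left), robot_in(rmA)} \ {robot_in(rmA)} = {ball_in(b2,rmA), carry(b3,left)}
  ∪ pre   = {ball_in(b2,rmA), carry(b3,left)} ∪ {robot_in(rmB)}
          = {ball_in(b2,rmA), carry(b3,left), robot_in(rmB)}

== RESULT ==
["ball_in(b2,rmA)", "carry(b3,left)", "robot_in(rmB)"]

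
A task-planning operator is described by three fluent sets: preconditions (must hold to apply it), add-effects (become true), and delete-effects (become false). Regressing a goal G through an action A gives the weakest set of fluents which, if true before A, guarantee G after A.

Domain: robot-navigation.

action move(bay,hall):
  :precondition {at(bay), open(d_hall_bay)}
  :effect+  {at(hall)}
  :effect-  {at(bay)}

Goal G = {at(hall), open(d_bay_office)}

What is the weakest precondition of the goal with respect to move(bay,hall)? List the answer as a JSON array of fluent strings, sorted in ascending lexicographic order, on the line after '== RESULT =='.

Compute (G \ add) ∪ pre:
  G ∩ del = {}  (empty — regression defined)
  G \ add = {at(hall), open(d_bay_office)} \ {at(hall)} = {open(d_bay_office)}
  ∪ pre   = {open(d_bay_office)} ∪ {at(bay), open(d_hall_bay)}
          = {at(bay), open(d_bay_office), open(d_hall_bay)}

== RESULT ==
["at(bay)", "open(d_bay_office)", "open(d_hall_bay)"]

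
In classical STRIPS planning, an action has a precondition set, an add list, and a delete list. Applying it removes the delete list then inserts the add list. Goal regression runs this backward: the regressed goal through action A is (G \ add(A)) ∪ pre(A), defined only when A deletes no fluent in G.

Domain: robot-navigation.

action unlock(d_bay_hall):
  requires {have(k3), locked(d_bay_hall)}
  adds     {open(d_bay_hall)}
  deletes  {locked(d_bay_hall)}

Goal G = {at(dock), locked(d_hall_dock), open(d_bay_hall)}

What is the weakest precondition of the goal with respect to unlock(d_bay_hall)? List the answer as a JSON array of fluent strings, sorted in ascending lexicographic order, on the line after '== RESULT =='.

Regress:
  G ∩ del = {}  (empty — regression defined)
  G \ add = {at(dock), locked(d_hall_dock), open(d_bay_hall)} \ {open(d_bay_hall)} = {at(dock), locked(d_hall_dock)}
  ∪ pre   = {at(dock), locked(d_hall_dock)} ∪ {have(k3), locked(d_bay_hall)}
          = {at(dock), have(k3), locked(d_bay_hall), locked(d_hall_dock)}

== RESULT ==
["at(dock)", "have(k3)", "locked(d_bay_hall)", "locked(d_hall_dock)"]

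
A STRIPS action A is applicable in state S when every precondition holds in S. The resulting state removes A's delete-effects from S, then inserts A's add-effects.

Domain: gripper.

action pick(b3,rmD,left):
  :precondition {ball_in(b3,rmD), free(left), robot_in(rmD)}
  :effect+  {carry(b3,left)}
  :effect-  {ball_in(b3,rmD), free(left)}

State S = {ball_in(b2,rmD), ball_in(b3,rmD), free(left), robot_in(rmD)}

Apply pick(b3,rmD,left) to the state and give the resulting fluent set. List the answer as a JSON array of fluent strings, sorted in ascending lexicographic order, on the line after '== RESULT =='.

Progress:
  pre ⊆ S: {ball_in(b3,rmD), free(left), robot_in(rmD)} ⊆ S  — applicable
  S \ del = {ball_in(b2,rmD), robot_in(rmD)}
  ∪ add   = {ball_in(b2,rmD), carry(b3,left), robot_in(rmD)}

== RESULT ==
["ball_in(b2,rmD)", "carry(b3,left)", "robot_in(rmD)"]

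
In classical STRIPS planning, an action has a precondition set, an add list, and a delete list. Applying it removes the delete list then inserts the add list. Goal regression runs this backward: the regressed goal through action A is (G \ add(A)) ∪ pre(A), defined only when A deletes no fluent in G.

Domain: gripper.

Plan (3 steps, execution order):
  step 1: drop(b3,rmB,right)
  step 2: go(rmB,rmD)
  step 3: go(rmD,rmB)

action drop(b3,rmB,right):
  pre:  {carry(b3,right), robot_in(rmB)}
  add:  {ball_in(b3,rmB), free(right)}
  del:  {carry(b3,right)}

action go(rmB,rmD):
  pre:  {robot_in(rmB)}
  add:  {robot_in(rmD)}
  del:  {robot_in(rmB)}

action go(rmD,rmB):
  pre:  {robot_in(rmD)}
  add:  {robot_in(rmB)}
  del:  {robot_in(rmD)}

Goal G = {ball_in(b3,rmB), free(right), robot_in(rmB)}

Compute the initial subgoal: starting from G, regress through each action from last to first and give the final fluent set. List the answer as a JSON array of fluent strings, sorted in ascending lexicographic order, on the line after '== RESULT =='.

Regress step by step:
  through step 3 (go(rmD,rmB)): drop {robot_in(rmB)}, keep {ball_in(b3,rmB), free(right)}, require {robot_in(rmD)}
    → {ball_in(b3,rmB), free(right), robot_in(rmD)}
  through step 2 (go(rmB,rmD)): drop {robot_in(rmD)}, keep {ball_in(b3,rmB), free(right)}, require {robot_in(rmB)}
    → {ball_in(b3,rmB), free(right), robot_in(rmB)}
  through step 1 (drop(b3,rmB,right)): drop {ball_in(b3,rmB), free(right)}, keep {robot_in(rmB)}, require {carry(b3,right), robot_in(rmB)}
    → {carry(b3,right), robot_in(rmB)}

== RESULT ==
["carry(b3,right)", "robot_in(rmB)"]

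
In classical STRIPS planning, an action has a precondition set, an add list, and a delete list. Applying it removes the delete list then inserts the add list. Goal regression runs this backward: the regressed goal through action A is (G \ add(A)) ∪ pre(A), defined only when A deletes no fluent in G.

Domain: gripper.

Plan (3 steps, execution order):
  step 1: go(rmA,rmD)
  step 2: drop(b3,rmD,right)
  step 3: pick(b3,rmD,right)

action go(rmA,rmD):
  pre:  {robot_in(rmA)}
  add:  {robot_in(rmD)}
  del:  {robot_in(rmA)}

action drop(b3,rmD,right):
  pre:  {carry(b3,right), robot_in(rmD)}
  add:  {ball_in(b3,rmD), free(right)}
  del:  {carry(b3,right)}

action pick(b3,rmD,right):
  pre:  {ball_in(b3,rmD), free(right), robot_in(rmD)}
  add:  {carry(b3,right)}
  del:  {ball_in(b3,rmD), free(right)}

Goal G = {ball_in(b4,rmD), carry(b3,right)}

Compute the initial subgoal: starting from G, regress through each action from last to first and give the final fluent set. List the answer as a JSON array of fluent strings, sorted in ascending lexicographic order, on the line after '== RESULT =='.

Work backward from the goal:
  through step 3 (pick(b3,rmD,right)): drop {carry(b3,right)}, keep {ball_in(b4,rmD)}, require {ball_in(b3,rmD), free(right), robot_in(rmD)}
    → {ball_in(b3,rmD), ball_in(b4,rmD), free(right), robot_in(rmD)}
  through step 2 (drop(b3,rmD,right)): drop {ball_in(b3,rmD), free(right)}, keep {ball_in(b4,rmD), robot_in(rmD)}, require {carry(b3,right), robot_in(rmD)}
    → {ball_in(b4,rmD), carry(b3,right), robot_in(rmD)}
  through step 1 (go(rmA,rmD)): drop {robot_in(rmD)}, keep {ball_in(b4,rmD), carry(b3,right)}, require {robot_in(rmA)}
    → {ball_in(b4,rmD), carry(b3,right), robot_in(rmA)}

== RESULT ==
["ball_in(b4,rmD)", "carry(b3,right)", "robot_in(rmA)"]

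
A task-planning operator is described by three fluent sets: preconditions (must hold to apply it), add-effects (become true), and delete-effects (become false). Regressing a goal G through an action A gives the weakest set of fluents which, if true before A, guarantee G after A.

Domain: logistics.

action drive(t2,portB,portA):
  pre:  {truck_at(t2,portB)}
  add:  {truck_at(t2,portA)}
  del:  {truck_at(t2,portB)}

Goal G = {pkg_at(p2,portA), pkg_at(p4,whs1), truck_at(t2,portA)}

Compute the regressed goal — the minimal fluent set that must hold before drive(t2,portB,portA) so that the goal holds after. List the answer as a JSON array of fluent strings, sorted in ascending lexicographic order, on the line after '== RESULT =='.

Compute (G \ add) ∪ pre:
  G ∩ del = {}  (empty — regression defined)
  G \ add = {pkg_at(p2,portA), pkg_at(p4,whs1), truck_at(t2,portA)} \ {truck_at(t2,portA)} = {pkg_at(p2,portA), pkg_at(p4,whs1)}
  ∪ pre   = {pkg_at(p2,portA), pkg_at(p4,whs1)} ∪ {truck_at(t2,portB)}
          = {pkg_at(p2,portA), pkg_at(p4,whs1), truck_at(t2,portB)}

== RESULT ==
["pkg_at(p2,portA)", "pkg_at(p4,whs1)", "truck_at(t2,portB)"]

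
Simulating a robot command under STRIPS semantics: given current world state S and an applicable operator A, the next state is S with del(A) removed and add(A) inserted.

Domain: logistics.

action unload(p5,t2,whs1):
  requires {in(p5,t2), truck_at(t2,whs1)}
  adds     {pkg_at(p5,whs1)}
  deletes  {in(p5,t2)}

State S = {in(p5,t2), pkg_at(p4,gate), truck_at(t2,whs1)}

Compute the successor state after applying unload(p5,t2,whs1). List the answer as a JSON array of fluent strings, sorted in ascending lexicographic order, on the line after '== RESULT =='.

Compute (S \ del) ∪ add:
  pre ⊆ S: {in(p5,t2), truck_at(t2,whs1)} ⊆ S  — applicable
  S \ del = {pkg_at(p4,gate), truck_at(t2,whs1)}
  ∪ add   = {pkg_at(p4,gate), pkg_at(p5,whs1), truck_at(t2,whs1)}

== RESULT ==
["pkg_at(p4,gate)", "pkg_at(p5,whs1)", "truck_at(t2,whs1)"]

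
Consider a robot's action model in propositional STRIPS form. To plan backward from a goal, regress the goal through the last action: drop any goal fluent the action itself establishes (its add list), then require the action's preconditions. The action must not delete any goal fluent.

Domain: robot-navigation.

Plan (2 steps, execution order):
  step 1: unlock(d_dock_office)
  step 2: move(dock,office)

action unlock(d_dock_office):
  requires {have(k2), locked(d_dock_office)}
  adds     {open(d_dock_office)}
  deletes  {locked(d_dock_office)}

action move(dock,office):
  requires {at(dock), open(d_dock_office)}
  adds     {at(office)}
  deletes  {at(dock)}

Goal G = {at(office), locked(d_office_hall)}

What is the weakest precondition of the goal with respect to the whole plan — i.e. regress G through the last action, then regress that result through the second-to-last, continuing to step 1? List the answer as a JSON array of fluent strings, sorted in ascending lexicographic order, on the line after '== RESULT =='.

Work backward from the goal:
  through step 2 (move(dock,office)): drop {at(office)}, keep {locked(d_office_hall)}, require {at(dock), open(d_dock_office)}
    → {at(dock), locked(d_office_hall), open(d_dock_office)}
  through step 1 (unlock(d_dock_office)): drop {open(d_dock_office)}, keep {at(dock), locked(d_office_hall)}, require {have(k2), locked(d_dock_office)}
    → {at(dock), have(k2), locked(d_dock_office), locked(d_office_hall)}

== RESULT ==
["at(dock)", "have(k2)", "locked(d_dock_office)", "locked(d_office_hall)"]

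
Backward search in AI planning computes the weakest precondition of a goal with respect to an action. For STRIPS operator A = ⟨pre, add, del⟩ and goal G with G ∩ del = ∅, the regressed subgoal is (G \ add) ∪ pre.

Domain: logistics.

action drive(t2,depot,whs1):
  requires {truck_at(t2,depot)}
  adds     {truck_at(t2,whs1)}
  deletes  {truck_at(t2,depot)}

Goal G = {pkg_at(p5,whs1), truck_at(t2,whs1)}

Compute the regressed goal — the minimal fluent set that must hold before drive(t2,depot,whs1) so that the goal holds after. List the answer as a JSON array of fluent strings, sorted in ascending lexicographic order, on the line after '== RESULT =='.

Compute (G \ add) ∪ pre:
  G ∩ del = {}  (empty — regression defined)
  G \ add = {pkg_at(p5,whs1), truck_at(t2,whs1)} \ {truck_at(t2,whs1)} = {pkg_at(p5,whs1)}
  ∪ pre   = {pkg_at(p5,whs1)} ∪ {truck_at(t2,depot)}
          = {pkg_at(p5,whs1), truck_at(t2,depot)}

== RESULT ==
["pkg_at(p5,whs1)", "truck_at(t2,depot)"]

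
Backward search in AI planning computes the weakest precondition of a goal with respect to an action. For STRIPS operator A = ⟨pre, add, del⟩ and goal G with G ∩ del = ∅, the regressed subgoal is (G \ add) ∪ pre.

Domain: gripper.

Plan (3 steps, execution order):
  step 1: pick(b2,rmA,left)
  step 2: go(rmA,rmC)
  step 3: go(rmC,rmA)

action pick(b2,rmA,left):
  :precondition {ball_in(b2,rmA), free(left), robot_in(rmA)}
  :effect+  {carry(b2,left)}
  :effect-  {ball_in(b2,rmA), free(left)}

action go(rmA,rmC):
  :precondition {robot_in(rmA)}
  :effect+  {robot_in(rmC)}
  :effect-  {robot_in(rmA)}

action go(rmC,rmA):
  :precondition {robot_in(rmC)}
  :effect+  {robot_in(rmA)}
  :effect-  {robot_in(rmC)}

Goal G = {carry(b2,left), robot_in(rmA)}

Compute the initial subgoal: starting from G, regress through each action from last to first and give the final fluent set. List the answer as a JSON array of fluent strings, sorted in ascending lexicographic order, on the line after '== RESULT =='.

Regress step by step:
  through step 3 (go(rmC,rmA)): drop {robot_in(rmA)}, keep {carry(b2,left)}, require {robot_in(rmC)}
    → {carry(b2,left), robot_in(rmC)}
  through step 2 (go(rmA,rmC)): drop {robot_in(rmC)}, keep {carry(b2,left)}, require {robot_in(rmA)}
    → {carry(b2,left), robot_in(rmA)}
  through step 1 (pick(b2,rmA,left)): drop {carry(b2,left)}, keep {robot_in(rmA)}, require {ball_in(b2,rmA), free(left), robot_in(rmA)}
    → {ball_in(b2,rmA), free(left), robot_in(rmA)}

== RESULT ==
["ball_in(b2,rmA)", "free(left)", "robot_in(rmA)"]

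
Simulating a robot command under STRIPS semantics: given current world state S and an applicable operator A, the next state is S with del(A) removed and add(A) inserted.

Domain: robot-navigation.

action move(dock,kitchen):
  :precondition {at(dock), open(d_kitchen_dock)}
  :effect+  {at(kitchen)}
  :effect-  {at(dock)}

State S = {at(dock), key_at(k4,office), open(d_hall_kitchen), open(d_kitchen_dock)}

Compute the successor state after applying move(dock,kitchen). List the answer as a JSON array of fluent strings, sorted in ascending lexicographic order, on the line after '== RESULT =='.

Progress:
  pre ⊆ S: {at(dock), open(d_kitchen_dock)} ⊆ S  — applicable
  S \ del = {key_at(k4,office), open(d_hall_kitchen), open(d_kitchen_dock)}
  ∪ add   = {at(kitchen), key_at(k4,office), open(d_hall_kitchen), open(d_kitchen_dock)}

== RESULT ==
["at(kitchen)", "key_at(k4,office)", "open(d_hall_kitchen)", "open(d_kitchen_dock)"]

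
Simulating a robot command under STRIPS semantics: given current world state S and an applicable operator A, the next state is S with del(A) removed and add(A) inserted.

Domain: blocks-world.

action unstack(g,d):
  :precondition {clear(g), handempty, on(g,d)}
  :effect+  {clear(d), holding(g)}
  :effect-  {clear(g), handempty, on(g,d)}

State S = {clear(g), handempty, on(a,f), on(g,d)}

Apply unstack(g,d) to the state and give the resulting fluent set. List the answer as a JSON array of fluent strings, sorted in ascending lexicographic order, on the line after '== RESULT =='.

Progress:
  pre ⊆ S: {clear(g), handempty, on(g,d)} ⊆ S  — applicable
  S \ del = {on(a,f)}
  ∪ add   = {clear(d), holding(g), on(a,f)}

== RESULT ==
["clear(d)", "holding(g)", "on(a,f)"]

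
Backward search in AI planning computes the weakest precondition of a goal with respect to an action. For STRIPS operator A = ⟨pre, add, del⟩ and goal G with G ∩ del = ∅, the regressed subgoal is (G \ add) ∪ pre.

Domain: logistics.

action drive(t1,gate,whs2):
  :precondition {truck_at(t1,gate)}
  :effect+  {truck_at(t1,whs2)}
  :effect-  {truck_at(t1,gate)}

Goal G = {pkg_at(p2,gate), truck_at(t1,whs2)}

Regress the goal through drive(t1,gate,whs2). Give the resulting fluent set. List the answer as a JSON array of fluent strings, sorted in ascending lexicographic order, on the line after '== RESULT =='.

Regress:
  G ∩ del = {}  (empty — regression defined)
  G \ add = {pkg_at(p2,gate), truck_at(t1,whs2)} \ {truck_at(t1,whs2)} = {pkg_at(p2,gate)}
  ∪ pre   = {pkg_at(p2,gate)} ∪ {truck_at(t1,gate)}
          = {pkg_at(p2,gate), truck_at(t1,gate)}

== RESULT ==
["pkg_at(p2,gate)", "truck_at(t1,gate)"]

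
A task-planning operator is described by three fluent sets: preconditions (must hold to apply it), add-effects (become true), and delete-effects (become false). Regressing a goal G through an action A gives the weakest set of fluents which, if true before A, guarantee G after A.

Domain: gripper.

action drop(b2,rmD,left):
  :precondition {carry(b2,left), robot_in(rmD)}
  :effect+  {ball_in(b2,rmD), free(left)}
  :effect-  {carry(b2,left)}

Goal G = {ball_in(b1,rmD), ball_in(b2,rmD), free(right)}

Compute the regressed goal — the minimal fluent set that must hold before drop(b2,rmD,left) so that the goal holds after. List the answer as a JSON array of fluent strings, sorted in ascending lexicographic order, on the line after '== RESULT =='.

Compute (G \ add) ∪ pre:
  G ∩ del = {}  (empty — regression defined)
  G \ add = {ball_in(b1,rmD), ball_in(b2,rmD), free(right)} \ {ball_in(b2,rmD), free(left)} = {ball_in(b1,rmD), free(right)}
  ∪ pre   = {ball_in(b1,rmD), free(right)} ∪ {carry(b2,left), robot_in(rmD)}
          = {ball_in(b1,rmD), carry(b2,left), free(right), robot_in(rmD)}

== RESULT ==
["ball_in(b1,rmD)", "carry(b2,left)", "free(right)", "robot_in(rmD)"]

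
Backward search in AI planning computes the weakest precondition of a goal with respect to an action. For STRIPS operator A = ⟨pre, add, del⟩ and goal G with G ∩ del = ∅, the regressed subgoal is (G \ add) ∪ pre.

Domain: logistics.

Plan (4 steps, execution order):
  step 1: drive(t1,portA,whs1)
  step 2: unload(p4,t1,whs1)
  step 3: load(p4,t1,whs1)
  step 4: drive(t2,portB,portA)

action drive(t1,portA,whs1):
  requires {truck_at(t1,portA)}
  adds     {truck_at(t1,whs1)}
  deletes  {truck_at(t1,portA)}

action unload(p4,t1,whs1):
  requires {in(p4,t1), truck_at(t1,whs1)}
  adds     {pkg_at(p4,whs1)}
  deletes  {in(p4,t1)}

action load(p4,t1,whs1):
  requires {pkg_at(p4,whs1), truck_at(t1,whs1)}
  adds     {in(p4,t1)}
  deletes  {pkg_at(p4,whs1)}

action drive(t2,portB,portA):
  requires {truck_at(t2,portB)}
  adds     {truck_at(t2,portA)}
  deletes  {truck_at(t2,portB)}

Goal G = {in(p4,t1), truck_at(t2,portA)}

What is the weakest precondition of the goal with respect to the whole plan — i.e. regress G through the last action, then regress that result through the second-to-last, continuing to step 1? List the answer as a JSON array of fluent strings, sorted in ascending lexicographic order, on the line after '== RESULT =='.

Work backward from the goal:
  through step 4 (drive(t2,portB,portA)): drop {truck_at(t2,portA)}, keep {in(p4,t1)}, require {truck_at(t2,portB)}
    → {in(p4,t1), truck_at(t2,portB)}
  through step 3 (load(p4,t1,whs1)): drop {in(p4,t1)}, keep {truck_at(t2,portB)}, require {pkg_at(p4,whs1), truck_at(t1,whs1)}
    → {pkg_at(p4,whs1), truck_at(t1,whs1), truck_at(t2,portB)}
  through step 2 (unload(p4,t1,whs1)): drop {pkg_at(p4,whs1)}, keep {truck_at(t1,whs1), truck_at(t2,portB)}, require {in(p4,t1), truck_at(t1,whs1)}
    → {in(p4,t1), truck_at(t1,whs1), truck_at(t2,portB)}
  through step 1 (drive(t1,portA,whs1)): drop {truck_at(t1,whs1)}, keep {in(p4,t1), truck_at(t2,portB)}, require {truck_at(t1,portA)}
    → {in(p4,t1), truck_at(t1,portA), truck_at(t2,portB)}

== RESULT ==
["in(p4,t1)", "truck_at(t1,portA)", "truck_at(t2,portB)"]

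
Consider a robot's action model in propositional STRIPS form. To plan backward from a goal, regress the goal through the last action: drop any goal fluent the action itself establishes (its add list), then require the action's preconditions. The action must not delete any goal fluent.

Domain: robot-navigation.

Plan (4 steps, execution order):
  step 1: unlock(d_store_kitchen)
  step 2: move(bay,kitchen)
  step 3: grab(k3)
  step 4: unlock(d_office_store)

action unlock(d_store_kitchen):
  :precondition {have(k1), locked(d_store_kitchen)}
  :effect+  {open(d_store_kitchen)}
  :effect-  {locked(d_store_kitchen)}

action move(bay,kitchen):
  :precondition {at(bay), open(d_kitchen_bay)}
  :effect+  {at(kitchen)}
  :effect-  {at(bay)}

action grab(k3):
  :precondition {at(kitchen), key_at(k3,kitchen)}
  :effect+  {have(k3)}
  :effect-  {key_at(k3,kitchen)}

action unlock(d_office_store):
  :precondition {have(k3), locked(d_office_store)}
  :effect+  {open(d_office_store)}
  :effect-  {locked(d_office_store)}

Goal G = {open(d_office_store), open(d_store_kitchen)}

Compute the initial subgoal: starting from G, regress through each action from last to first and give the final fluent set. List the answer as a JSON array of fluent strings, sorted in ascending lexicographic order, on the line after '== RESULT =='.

Work backward from the goal:
  through step 4 (unlock(d_office_store)): drop {open(d_office_store)}, keep {open(d_store_kitchen)}, require {have(k3), locked(d_office_store)}
    → {have(k3), locked(d_office_store), open(d_store_kitchen)}
  through step 3 (grab(k3)): drop {have(k3)}, keep {locked(d_office_store), open(d_store_kitchen)}, require {at(kitchen), key_at(k3,kitchen)}
    → {at(kitchen), key_at(k3,kitchen), locked(d_office_store), open(d_store_kitchen)}
  through step 2 (move(bay,kitchen)): drop {at(kitchen)}, keep {key_at(k3,kitchen), locked(d_office_store), open(d_store_kitchen)}, require {at(bay), open(d_kitchen_bay)}
    → {at(bay), key_at(k3,kitchen), locked(d_office_store), open(d_kitchen_bay), open(d_store_kitchen)}
  through step 1 (unlock(d_store_kitchen)): drop {open(d_store_kitchen)}, keep {at(bay), key_at(k3,kitchen), locked(d_office_store), open(d_kitchen_bay)}, require {have(k1), locked(d_store_kitchen)}
    → {at(bay), have(k1), key_at(k3,kitchen), locked(d_office_store), locked(d_store_kitchen), open(d_kitchen_bay)}

== RESULT ==
["at(bay)", "have(k1)", "key_at(k3,kitchen)", "locked(d_office_store)", "locked(d_store_kitchen)", "open(d_kitchen_bay)"]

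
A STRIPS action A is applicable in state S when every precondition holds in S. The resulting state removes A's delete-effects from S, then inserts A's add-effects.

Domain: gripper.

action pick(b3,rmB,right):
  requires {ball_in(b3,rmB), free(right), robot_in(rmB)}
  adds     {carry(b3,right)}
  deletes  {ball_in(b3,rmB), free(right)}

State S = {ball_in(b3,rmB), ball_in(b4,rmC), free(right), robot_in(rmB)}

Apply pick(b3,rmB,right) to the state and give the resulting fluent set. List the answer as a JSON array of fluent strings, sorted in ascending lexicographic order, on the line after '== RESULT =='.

Compute (S \ del) ∪ add:
  pre ⊆ S: {ball_in(b3,rmB), free(right), robot_in(rmB)} ⊆ S  — applicable
  S \ del = {ball_in(b4,rmC), robot_in(rmB)}
  ∪ add   = {ball_in(b4,rmC), carry(b3,right), robot_in(rmB)}

== RESULT ==
["ball_in(b4,rmC)", "carry(b3,right)", "robot_in(rmB)"]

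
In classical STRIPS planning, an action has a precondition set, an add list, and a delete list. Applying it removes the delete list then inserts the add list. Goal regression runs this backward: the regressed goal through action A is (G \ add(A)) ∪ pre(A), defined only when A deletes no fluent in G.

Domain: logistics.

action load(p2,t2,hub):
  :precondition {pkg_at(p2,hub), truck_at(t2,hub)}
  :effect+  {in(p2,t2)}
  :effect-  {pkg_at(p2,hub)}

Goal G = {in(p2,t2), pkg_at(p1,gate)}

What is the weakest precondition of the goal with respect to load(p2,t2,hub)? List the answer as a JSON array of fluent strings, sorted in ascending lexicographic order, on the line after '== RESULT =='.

Regress:
  G ∩ del = {}  (empty — regression defined)
  G \ add = {in(p2,t2), pkg_at(p1,gate)} \ {in(p2,t2)} = {pkg_at(p1,gate)}
  ∪ pre   = {pkg_at(p1,gate)} ∪ {pkg_at(p2,hub), truck_at(t2,hub)}
          = {pkg_at(p1,gate), pkg_at(p2,hub), truck_at(t2,hub)}

== RESULT ==
["pkg_at(p1,gate)", "pkg_at(p2,hub)", "truck_at(t2,hub)"]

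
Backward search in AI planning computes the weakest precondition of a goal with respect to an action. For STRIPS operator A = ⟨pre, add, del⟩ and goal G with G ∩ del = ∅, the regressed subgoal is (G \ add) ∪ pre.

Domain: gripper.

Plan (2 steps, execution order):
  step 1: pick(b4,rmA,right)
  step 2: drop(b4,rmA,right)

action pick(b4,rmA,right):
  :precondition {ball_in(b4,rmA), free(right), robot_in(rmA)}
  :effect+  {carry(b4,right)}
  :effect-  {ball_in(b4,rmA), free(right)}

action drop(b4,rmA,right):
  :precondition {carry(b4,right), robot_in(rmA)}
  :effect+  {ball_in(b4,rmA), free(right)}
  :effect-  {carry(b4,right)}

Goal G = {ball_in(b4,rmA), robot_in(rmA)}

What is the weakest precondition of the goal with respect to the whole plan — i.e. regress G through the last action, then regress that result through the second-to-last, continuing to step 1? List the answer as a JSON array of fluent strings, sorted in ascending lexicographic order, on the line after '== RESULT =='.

Regress step by step:
  through step 2 (drop(b4,rmA,right)): drop {ball_in(b4,rmA)}, keep {robot_in(rmA)}, require {carry(b4,right), robot_in(rmA)}
    → {carry(b4,right), robot_in(rmA)}
  through step 1 (pick(b4,rmA,right)): drop {carry(b4,right)}, keep {robot_in(rmA)}, require {ball_in(b4,rmA), free(right), robot_in(rmA)}
    → {ball_in(b4,rmA), free(right), robot_in(rmA)}

== RESULT ==
["ball_in(b4,rmA)", "free(right)", "robot_in(rmA)"]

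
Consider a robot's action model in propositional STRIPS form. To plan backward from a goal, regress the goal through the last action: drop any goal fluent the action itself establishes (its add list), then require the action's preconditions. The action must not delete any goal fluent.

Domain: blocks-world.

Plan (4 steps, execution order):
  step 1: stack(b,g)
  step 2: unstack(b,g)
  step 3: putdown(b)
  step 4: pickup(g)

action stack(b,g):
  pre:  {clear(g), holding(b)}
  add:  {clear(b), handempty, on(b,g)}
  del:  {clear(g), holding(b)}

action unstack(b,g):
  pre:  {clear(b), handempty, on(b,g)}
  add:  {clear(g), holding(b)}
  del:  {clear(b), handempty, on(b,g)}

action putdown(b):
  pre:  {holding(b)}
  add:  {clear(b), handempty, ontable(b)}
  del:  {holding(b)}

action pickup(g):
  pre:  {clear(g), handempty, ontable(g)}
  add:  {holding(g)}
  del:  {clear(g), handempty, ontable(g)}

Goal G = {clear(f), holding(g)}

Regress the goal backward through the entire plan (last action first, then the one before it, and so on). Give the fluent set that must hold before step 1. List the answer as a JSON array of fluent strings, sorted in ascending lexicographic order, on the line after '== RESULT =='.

Work backward from the goal:
  through step 4 (pickup(g)): drop {holding(g)}, keep {clear(f)}, require {clear(g), handempty, ontable(g)}
    → {clear(f), clear(g), handempty, ontable(g)}
  through step 3 (putdown(b)): drop {handempty}, keep {clear(f), clear(g), ontable(g)}, require {holding(b)}
    → {clear(f), clear(g), holding(b), ontable(g)}
  through step 2 (unstack(b,g)): drop {clear(g), holding(b)}, keep {clear(f), ontable(g)}, require {clear(b), handempty, on(b,g)}
    → {clear(b), clear(f), handempty, on(b,g), ontable(g)}
  through step 1 (stack(b,g)): drop {clear(b), handempty, on(b,g)}, keep {clear(f), ontable(g)}, require {clear(g), holding(b)}
    → {clear(f), clear(g), holding(b), ontable(g)}

== RESULT ==
["clear(f)", "clear(g)", "holding(b)", "ontable(g)"]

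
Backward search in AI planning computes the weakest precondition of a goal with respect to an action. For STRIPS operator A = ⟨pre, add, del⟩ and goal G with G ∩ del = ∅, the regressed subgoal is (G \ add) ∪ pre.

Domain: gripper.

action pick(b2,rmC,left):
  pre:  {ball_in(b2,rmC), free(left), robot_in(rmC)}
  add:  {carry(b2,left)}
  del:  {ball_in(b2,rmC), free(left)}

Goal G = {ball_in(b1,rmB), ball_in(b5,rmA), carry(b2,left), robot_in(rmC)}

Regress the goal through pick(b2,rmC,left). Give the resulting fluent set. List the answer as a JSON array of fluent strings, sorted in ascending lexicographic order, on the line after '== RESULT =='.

Compute (G \ add) ∪ pre:
  G ∩ del = {}  (empty — regression defined)
  G \ add = {ball_in(b1,rmB), ball_in(b5,rmA), carry(b2,left), robot_in(rmC)} \ {carry(b2,left)} = {ball_in(b1,rmB), ball_in(b5,rmA), robot_in(rmC)}
  ∪ pre   = {ball_in(b1,rmB), ball_in(b5,rmA), robot_in(rmC)} ∪ {ball_in(b2,rmC), free(left), robot_in(rmC)}
          = {ball_in(b1,rmB), ball_in(b2,rmC), ball_in(b5,rmA), free(left), robot_in(rmC)}

== RESULT ==
["ball_in(b1,rmB)", "ball_in(b2,rmC)", "ball_in(b5,rmA)", "free(left)", "robot_in(rmC)"]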